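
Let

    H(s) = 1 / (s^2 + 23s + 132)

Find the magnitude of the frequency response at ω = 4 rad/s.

Substitute s = j4: numerator = 1, denominator = 116 + j92.
|H(j4)| = |1| / |116 + j92| = 1 / 148.05 ≈ 0.006754.

|H(j4)| ≈ 0.006754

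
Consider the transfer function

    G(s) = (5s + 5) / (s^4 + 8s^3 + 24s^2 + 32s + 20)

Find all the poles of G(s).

The poles are the roots of the denominator s^4 + 8s^3 + 24s^2 + 32s + 20 = 0.
No real roots exist; factor into two real quadratics: (s^2 + 2s + 2)(s^2 + 6s + 10) = 0.
Each quadratic gives a conjugate pair via the quadratic formula.

s = -1 + j, -1 - j, -3 + j, -3 - j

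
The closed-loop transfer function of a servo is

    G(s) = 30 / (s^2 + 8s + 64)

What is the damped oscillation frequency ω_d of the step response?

Comparing s^2 + 8s + 64 to s^2 + 2ζωₙs + ωₙ²: ωₙ = 8 rad/s and ζ = 8/(2·8) = 0.5.
ζωₙ = 8/2 = 4, so ω_d = ωₙ√(1−ζ²) = √(ωₙ² − (ζωₙ)²) = √(64 − 4²) = √48 ≈ 6.928 rad/s.

ω_d ≈ 6.928 rad/s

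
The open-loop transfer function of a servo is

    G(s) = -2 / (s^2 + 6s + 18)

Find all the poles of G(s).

s = -3 + 3j, -3 - 3j

The poles are the roots of the denominator s^2 + 6s + 18 = 0.
Using the quadratic formula: s = (-6 ± √(-36))/2 = -3 ± 3j.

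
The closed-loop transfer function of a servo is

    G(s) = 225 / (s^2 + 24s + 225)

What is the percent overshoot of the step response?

%OS ≈ 1.52%

Comparing s^2 + 24s + 225 to s^2 + 2ζωₙs + ωₙ²: ωₙ = 15 rad/s and ζ = 24/(2·15) = 0.8.
%OS = 100·exp(−πζ/√(1−ζ²)) = 100·exp(−π·0.8/√(1−0.8²)) ≈ 1.52%.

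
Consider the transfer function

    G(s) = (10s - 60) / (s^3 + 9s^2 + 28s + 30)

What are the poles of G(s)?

s = -3 ± j, -3

The poles are the roots of the denominator s^3 + 9s^2 + 28s + 30 = 0.
Trying s = -3: the polynomial evaluates to 0, so (s + 3) is a factor.
Dividing out leaves s^2 + 6s + 10 = 0.
The quadratic formula then gives s = -3 ± 1j.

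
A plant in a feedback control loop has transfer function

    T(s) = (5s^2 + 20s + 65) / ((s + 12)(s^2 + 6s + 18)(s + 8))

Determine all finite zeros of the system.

s = -2 ± 3j

Set the numerator to zero: 5s^2 + 20s + 65 = 0, i.e. 5·(s^2 + 4s + 13) = 0.
Factoring: (s^2 + 4s + 13) = 0.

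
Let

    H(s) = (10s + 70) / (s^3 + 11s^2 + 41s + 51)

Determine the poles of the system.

s = -4 + j, -4 - j, -3

The poles are the roots of the denominator s^3 + 11s^2 + 41s + 51 = 0.
Trying s = -3: the polynomial evaluates to 0, so (s + 3) is a factor.
Dividing out leaves s^2 + 8s + 17 = 0.
The quadratic formula then gives s = -4 ± 1j.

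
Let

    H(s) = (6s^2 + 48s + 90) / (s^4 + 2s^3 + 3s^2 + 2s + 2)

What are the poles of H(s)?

The poles are the roots of the denominator s^4 + 2s^3 + 3s^2 + 2s + 2 = 0.
No real roots exist; factor into two real quadratics: (s^2 + 1)(s^2 + 2s + 2) = 0.
Each quadratic gives a conjugate pair via the quadratic formula.

s = ±j, -1 ± j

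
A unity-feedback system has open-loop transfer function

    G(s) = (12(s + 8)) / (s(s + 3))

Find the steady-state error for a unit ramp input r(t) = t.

G(s) has one pole at the origin.
This is a Type 1 system. Kv = lim_{s→0} s·G(s) = 96/3 = 32.
e_ss = 1/Kv = 1/(32) = 1/32 ≈ 0.03125.

e_ss = 0.03125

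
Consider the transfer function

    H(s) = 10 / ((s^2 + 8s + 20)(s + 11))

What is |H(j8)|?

|H(j8)| ≈ 0.009466

Substitute s = j8: numerator = 10, denominator = -996 + j352.
|H(j8)| = |10| / |-996 + j352| = 10 / 1056.4 ≈ 0.009466.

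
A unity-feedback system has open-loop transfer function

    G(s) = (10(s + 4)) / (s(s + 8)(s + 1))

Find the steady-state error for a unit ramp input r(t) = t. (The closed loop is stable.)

e_ss = 0.2000

G(s) has one pole at the origin.
This is a Type 1 system. Kv = lim_{s→0} s·G(s) = 40/8 = 5.
e_ss = 1/Kv = 1/(5) = 1/5 ≈ 0.2000.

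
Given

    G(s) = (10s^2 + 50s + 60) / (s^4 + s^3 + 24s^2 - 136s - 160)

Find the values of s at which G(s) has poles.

The poles are the roots of the denominator s^4 + s^3 + 24s^2 - 136s - 160 = 0.
Trying s = -1: the polynomial evaluates to 0, so (s + 1) is a factor.
Dividing out leaves s^3 + 24s - 160 = 0.
This factors further as (s^2 + 4s + 40)(s - 4) = 0.

s = -2 + 6j, -2 - 6j, -1, 4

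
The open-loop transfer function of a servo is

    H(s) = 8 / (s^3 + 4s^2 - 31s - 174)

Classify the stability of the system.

unstable

The denominator s^3 + 4s^2 - 31s - 174 factors as (s^2 + 10s + 29)(s - 6), giving poles at s = -5 + 2j, -5 - 2j, 6.
Since the pole(s) at s = 6 lie in the right half-plane, the system is unstable.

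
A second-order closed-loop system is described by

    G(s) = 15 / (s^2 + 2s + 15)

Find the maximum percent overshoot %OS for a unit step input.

Comparing s^2 + 2s + 15 to s^2 + 2ζωₙs + ωₙ²: ωₙ = √15 ≈ 3.873 rad/s and ζ = 2/(2·√15) ≈ 0.2582.
%OS = 100·exp(−πζ/√(1−ζ²)) = 100·exp(−π·0.2582/√(1−0.2582²)) ≈ 43.2%.

%OS ≈ 43.2%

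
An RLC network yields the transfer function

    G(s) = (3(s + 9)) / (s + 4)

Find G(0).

G(0) = 27/4 ≈ 6.750

At s = 0 each factor (s + a) contributes a and each (s^2 + bs + c) contributes c.
G(0) = 3·(9) / ((4)) = 27/4 = 27/4.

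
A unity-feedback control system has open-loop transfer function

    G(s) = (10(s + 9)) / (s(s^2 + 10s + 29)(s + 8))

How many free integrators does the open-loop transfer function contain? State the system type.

The denominator has 1 factor of s at the origin (free integrator), so this is a Type 1 system.

Type 1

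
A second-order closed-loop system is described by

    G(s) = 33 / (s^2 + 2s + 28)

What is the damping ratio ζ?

Compare the denominator to the standard form s^2 + 2ζωₙs + ωₙ².
ωₙ² = 28, so ωₙ = √28 ≈ 5.292 rad/s.
2ζωₙ = 2, so ζ = 2/(2·√28) ≈ 0.1890.

ζ ≈ 0.1890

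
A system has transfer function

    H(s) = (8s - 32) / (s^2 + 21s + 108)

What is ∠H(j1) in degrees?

At s = j1: numerator = -32 + j8, denominator = 107 + j21.
∠H = ∠num − ∠den = 165.96° − (11.104°) = 154.9°.

∠H(j1) ≈ 154.9°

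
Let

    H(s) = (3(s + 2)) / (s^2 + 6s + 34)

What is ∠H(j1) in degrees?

∠H(j1) ≈ 16.26°

At s = j1: numerator = 6 + j3, denominator = 33 + j6.
∠H = ∠num − ∠den = 26.565° − (10.305°) = 16.26°.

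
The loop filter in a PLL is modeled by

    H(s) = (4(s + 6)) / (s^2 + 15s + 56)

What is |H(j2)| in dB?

|H(j2)|_dB ≈ -7.51 dB

Substitute s = j2: numerator = 24 + j8, denominator = 52 + j30.
|H(j2)| = |24 + j8| / |52 + j30| = 25.298 / 60.033 ≈ 0.4214.
In decibels: 20·log₁₀(0.4214) ≈ -7.51 dB.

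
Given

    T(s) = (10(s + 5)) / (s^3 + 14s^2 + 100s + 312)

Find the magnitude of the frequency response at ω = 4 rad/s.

|T(j4)| ≈ 0.1844

Substitute s = j4: numerator = 50 + j40, denominator = 88 + j336.
|T(j4)| = |50 + j40| / |88 + j336| = 64.031 / 347.33 ≈ 0.1844.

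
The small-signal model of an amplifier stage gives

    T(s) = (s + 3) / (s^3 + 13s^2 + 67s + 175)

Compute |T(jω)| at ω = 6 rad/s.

Substitute s = j6: numerator = 3 + j6, denominator = -293 + j186.
|T(j6)| = |3 + j6| / |-293 + j186| = 6.7082 / 347.05 ≈ 0.01933.

|T(j6)| ≈ 0.01933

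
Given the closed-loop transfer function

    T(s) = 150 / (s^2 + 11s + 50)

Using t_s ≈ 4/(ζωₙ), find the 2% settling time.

t_s ≈ 0.7273 s

Comparing s^2 + 11s + 50 to s^2 + 2ζωₙs + ωₙ²: ωₙ = √50 ≈ 7.071 rad/s and ζ = 11/(2·√50) ≈ 0.7778.
ζωₙ = 11/2 = 5.5, so t_s ≈ 4/(ζωₙ) = 4/5.5 ≈ 0.7273 s.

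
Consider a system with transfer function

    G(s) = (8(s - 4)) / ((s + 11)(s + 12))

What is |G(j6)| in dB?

|G(j6)|_dB ≈ -9.29 dB

Substitute s = j6: numerator = -32 + j48, denominator = 96 + j138.
|G(j6)| = |-32 + j48| / |96 + j138| = 57.689 / 168.11 ≈ 0.3432.
In decibels: 20·log₁₀(0.3432) ≈ -9.29 dB.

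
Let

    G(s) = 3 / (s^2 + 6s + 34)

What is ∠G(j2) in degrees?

∠G(j2) ≈ -21.80°

At s = j2: numerator = 3, denominator = 30 + j12.
∠G = ∠num − ∠den = 0° − (21.801°) = -21.80°.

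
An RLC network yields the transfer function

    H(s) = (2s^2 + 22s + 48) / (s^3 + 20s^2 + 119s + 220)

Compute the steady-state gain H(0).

Set s = 0: H(0) = (48) / (220) = 12/55.

H(0) = 12/55 ≈ 0.2182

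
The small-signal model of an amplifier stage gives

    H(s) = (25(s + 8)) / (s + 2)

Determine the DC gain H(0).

H(0) = 100

At s = 0 each factor (s + a) contributes a and each (s^2 + bs + c) contributes c.
H(0) = 25·(8) / ((2)) = 200/2 = 100.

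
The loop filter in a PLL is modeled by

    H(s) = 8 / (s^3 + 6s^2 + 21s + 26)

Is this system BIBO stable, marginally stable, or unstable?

stable

The denominator s^3 + 6s^2 + 21s + 26 factors as (s^2 + 4s + 13)(s + 2), giving poles at s = -2 + 3j, -2 - 3j, -2.
Since all poles lie strictly in the left half-plane, the system is stable.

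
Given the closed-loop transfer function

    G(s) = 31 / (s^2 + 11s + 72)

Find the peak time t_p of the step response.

t_p ≈ 0.4862 s

Comparing s^2 + 11s + 72 to s^2 + 2ζωₙs + ωₙ²: ωₙ = √72 ≈ 8.485 rad/s and ζ = 11/(2·√72) ≈ 0.6482.
ζωₙ = 11/2 = 5.5, so ω_d = ωₙ√(1−ζ²) = √(ωₙ² − (ζωₙ)²) = √(72 − 5.5²) = √41.75 ≈ 6.461 rad/s.
t_p = π/ω_d = π/6.461 ≈ 0.4862 s.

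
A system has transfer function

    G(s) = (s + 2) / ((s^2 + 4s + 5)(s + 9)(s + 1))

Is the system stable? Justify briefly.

stable

The poles can be read from the denominator factors: s = -2 + j, -2 - j, -9, -1.
Since all poles lie strictly in the left half-plane, the system is stable.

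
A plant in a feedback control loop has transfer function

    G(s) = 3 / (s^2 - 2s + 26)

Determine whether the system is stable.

The denominator s^2 - 2s + 26 factors as (s^2 - 2s + 26), giving poles at s = 1 + 5j, 1 - 5j.
Since the pole(s) at s = 1 ± 5j lie in the right half-plane, the system is unstable.

unstable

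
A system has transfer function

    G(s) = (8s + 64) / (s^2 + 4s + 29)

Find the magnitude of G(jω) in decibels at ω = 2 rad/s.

Substitute s = j2: numerator = 64 + j16, denominator = 25 + j8.
|G(j2)| = |64 + j16| / |25 + j8| = 65.970 / 26.249 ≈ 2.513.
In decibels: 20·log₁₀(2.513) ≈ 8.00 dB.

|G(j2)|_dB ≈ 8.00 dB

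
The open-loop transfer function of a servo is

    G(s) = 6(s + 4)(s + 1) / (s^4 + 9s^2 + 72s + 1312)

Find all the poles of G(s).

s = 4 ± 5j, -4 ± 4j

The poles are the roots of the denominator s^4 + 9s^2 + 72s + 1312 = 0.
No real roots exist; factor into two real quadratics: (s^2 - 8s + 41)(s^2 + 8s + 32) = 0.
Each quadratic gives a conjugate pair via the quadratic formula.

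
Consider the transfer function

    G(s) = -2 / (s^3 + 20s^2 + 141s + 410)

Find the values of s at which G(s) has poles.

s = -5 ± 4j, -10

The poles are the roots of the denominator s^3 + 20s^2 + 141s + 410 = 0.
Trying s = -10: the polynomial evaluates to 0, so (s + 10) is a factor.
Dividing out leaves s^2 + 10s + 41 = 0.
The quadratic formula then gives s = -5 ± 4j.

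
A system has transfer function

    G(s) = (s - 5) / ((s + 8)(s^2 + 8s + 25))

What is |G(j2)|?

Substitute s = j2: numerator = -5 + j2, denominator = 136 + j170.
|G(j2)| = |-5 + j2| / |136 + j170| = 5.3852 / 217.71 ≈ 0.02474.

|G(j2)| ≈ 0.02474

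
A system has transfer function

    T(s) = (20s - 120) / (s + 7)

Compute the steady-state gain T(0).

T(0) = -120/7 ≈ -17.14

Set s = 0: T(0) = (-120) / (7) = -120/7.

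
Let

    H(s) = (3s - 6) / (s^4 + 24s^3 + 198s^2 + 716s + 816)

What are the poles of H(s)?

The poles are the roots of the denominator s^4 + 24s^3 + 198s^2 + 716s + 816 = 0.
Trying s = -12: the polynomial evaluates to 0, so (s + 12) is a factor.
Dividing out leaves s^3 + 12s^2 + 54s + 68 = 0.
This factors further as (s^2 + 10s + 34)(s + 2) = 0.

s = -5 + 3j, -5 - 3j, -12, -2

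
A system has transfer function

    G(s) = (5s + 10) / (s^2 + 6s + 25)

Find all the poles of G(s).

The poles are the roots of the denominator s^2 + 6s + 25 = 0.
Using the quadratic formula: s = (-6 ± √(-64))/2 = -3 ± 4j.

s = -3 + 4j, -3 - 4j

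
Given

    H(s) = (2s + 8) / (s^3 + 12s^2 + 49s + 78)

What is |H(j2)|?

|H(j2)| ≈ 0.09428

Substitute s = j2: numerator = 8 + j4, denominator = 30 + j90.
|H(j2)| = |8 + j4| / |30 + j90| = 8.9443 / 94.868 ≈ 0.09428.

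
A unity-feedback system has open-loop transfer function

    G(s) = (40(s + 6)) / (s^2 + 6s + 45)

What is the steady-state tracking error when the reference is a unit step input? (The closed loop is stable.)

G(s) has no poles at the origin.
This is a Type 0 system. Kp = lim_{s→0} G(s) = 240/45 = 16/3.
e_ss = 1/(1 + Kp) = 1/(1 + 16/3) = 3/19 ≈ 0.1579.

e_ss = 0.1579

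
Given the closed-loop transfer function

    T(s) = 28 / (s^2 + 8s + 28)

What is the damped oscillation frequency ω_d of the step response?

Comparing s^2 + 8s + 28 to s^2 + 2ζωₙs + ωₙ²: ωₙ = √28 ≈ 5.292 rad/s and ζ = 8/(2·√28) ≈ 0.7559.
ζωₙ = 8/2 = 4, so ω_d = ωₙ√(1−ζ²) = √(ωₙ² − (ζωₙ)²) = √(28 − 4²) = √12 ≈ 3.464 rad/s.

ω_d ≈ 3.464 rad/s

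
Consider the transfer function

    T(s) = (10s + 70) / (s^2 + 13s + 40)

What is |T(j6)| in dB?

|T(j6)|_dB ≈ 1.44 dB

Substitute s = j6: numerator = 70 + j60, denominator = 4 + j78.
|T(j6)| = |70 + j60| / |4 + j78| = 92.195 / 78.102 ≈ 1.180.
In decibels: 20·log₁₀(1.180) ≈ 1.44 dB.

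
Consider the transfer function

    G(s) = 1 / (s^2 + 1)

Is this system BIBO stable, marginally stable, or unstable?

marginally stable

The denominator s^2 + 1 factors as (s^2 + 1), giving poles at s = j, -j.
Since the simple pole(s) at s = ±j lie on the jω-axis with none in the right half-plane, the system is marginally stable.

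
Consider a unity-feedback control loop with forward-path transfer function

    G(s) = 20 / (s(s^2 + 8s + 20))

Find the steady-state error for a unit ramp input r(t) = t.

G(s) has one pole at the origin.
This is a Type 1 system. Kv = lim_{s→0} s·G(s) = 20/20 = 1.
e_ss = 1/Kv = 1/(1) = 1.

e_ss = 1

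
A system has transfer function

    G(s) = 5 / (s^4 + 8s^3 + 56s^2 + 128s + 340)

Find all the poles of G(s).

s = -1 ± 3j, -3 ± 5j

The poles are the roots of the denominator s^4 + 8s^3 + 56s^2 + 128s + 340 = 0.
No real roots exist; factor into two real quadratics: (s^2 + 2s + 10)(s^2 + 6s + 34) = 0.
Each quadratic gives a conjugate pair via the quadratic formula.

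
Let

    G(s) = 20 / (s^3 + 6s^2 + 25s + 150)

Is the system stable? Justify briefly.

marginally stable

The denominator s^3 + 6s^2 + 25s + 150 factors as (s^2 + 25)(s + 6), giving poles at s = 5j, -5j, -6.
Since the simple pole(s) at s = ±5j lie on the jω-axis with none in the right half-plane, the system is marginally stable.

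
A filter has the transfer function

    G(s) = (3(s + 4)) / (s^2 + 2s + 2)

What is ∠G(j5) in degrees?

∠G(j5) ≈ -105.2°

At s = j5: numerator = 12 + j15, denominator = -23 + j10.
∠G = ∠num − ∠den = 51.340° − (156.50°) = -105.2°.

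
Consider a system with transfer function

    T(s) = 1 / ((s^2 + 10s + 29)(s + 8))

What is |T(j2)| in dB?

|T(j2)|_dB ≈ -48.4 dB

Substitute s = j2: numerator = 1, denominator = 160 + j210.
|T(j2)| = |1| / |160 + j210| = 1 / 264.01 ≈ 0.003788.
In decibels: 20·log₁₀(0.003788) ≈ -48.4 dB.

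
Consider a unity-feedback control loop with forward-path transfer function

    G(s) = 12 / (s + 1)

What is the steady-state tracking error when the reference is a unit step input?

G(s) has no poles at the origin.
This is a Type 0 system. Kp = lim_{s→0} G(s) = 12/1.
e_ss = 1/(1 + Kp) = 1/(1 + 12) = 1/13 ≈ 0.07692.

e_ss = 0.07692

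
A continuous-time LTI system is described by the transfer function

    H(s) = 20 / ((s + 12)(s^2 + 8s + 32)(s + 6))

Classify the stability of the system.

The poles can be read from the denominator factors: s = -12, -4 ± 4j, -6.
Since all poles lie strictly in the left half-plane, the system is stable.

stable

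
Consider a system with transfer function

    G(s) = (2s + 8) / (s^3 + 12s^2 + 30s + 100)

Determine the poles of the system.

The poles are the roots of the denominator s^3 + 12s^2 + 30s + 100 = 0.
Trying s = -10: the polynomial evaluates to 0, so (s + 10) is a factor.
Dividing out leaves s^2 + 2s + 10 = 0.
The quadratic formula then gives s = -1 ± 3j.

s = -1 + 3j, -1 - 3j, -10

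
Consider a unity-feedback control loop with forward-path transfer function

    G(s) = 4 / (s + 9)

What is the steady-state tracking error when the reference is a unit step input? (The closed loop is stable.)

e_ss = 0.6923

G(s) has no poles at the origin.
This is a Type 0 system. Kp = lim_{s→0} G(s) = 4/9.
e_ss = 1/(1 + Kp) = 1/(1 + 4/9) = 9/13 ≈ 0.6923.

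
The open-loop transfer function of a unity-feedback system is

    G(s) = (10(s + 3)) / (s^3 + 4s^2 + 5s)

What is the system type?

The denominator has 1 factor of s at the origin (free integrator), so this is a Type 1 system.

Type 1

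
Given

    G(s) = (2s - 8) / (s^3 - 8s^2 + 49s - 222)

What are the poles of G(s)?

s = 1 ± 6j, 6

The poles are the roots of the denominator s^3 - 8s^2 + 49s - 222 = 0.
Trying s = 6: the polynomial evaluates to 0, so (s - 6) is a factor.
Dividing out leaves s^2 - 2s + 37 = 0.
The quadratic formula then gives s = 1 ± 6j.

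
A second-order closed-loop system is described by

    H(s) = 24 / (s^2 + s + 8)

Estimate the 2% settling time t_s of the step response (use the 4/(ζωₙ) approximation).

t_s ≈ 8 s

Comparing s^2 + s + 8 to s^2 + 2ζωₙs + ωₙ²: ωₙ = √8 ≈ 2.828 rad/s and ζ = 1/(2·√8) ≈ 0.1768.
ζωₙ = 1/2 = 0.5, so t_s ≈ 4/(ζωₙ) = 4/0.5 = 8 s.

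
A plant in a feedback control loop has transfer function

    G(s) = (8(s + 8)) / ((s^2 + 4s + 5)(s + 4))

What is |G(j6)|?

Substitute s = j6: numerator = 64 + j48, denominator = -268 - j90.
|G(j6)| = |64 + j48| / |-268 - j90| = 80 / 282.71 ≈ 0.2830.

|G(j6)| ≈ 0.2830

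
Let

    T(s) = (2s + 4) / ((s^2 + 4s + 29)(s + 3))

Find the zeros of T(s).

Set the numerator to zero: 2s + 4 = 0, i.e. 2·(s + 2) = 0.
So s = -2.

s = -2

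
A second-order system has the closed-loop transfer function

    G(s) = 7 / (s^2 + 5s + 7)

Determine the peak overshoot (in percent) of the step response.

%OS ≈ 0.0115%

Comparing s^2 + 5s + 7 to s^2 + 2ζωₙs + ωₙ²: ωₙ = √7 ≈ 2.646 rad/s and ζ = 5/(2·√7) ≈ 0.9449.
%OS = 100·exp(−πζ/√(1−ζ²)) = 100·exp(−π·0.9449/√(1−0.9449²)) ≈ 0.0115%.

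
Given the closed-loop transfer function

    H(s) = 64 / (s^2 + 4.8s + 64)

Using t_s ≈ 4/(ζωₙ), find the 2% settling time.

Comparing s^2 + 4.8s + 64 to s^2 + 2ζωₙs + ωₙ²: ωₙ = 8 rad/s and ζ = 4.8/(2·8) = 0.3.
ζωₙ = 4.8/2 = 2.4, so t_s ≈ 4/(ζωₙ) = 4/2.4 ≈ 1.667 s.

t_s ≈ 1.667 s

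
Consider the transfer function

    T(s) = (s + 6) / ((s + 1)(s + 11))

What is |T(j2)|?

|T(j2)| ≈ 0.2530

Substitute s = j2: numerator = 6 + j2, denominator = 7 + j24.
|T(j2)| = |6 + j2| / |7 + j24| = 6.3246 / 25 ≈ 0.2530.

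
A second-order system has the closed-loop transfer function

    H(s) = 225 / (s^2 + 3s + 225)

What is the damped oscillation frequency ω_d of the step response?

Comparing s^2 + 3s + 225 to s^2 + 2ζωₙs + ωₙ²: ωₙ = 15 rad/s and ζ = 3/(2·15) = 0.1.
ζωₙ = 3/2 = 1.5, so ω_d = ωₙ√(1−ζ²) = √(ωₙ² − (ζωₙ)²) = √(225 − 1.5²) = √222.75 ≈ 14.92 rad/s.

ω_d ≈ 14.92 rad/s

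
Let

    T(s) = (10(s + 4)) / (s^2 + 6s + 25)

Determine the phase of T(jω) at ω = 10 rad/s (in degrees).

At s = j10: numerator = 40 + j100, denominator = -75 + j60.
∠T = ∠num − ∠den = 68.199° − (141.34°) = -73.14°.

∠T(j10) ≈ -73.14°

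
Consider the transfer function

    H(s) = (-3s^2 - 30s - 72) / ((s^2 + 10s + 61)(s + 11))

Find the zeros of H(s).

Set the numerator to zero: -3s^2 - 30s - 72 = 0, i.e. -3·(s^2 + 10s + 24) = 0.
Factoring: (s + 4)(s + 6) = 0.

s = -4, -6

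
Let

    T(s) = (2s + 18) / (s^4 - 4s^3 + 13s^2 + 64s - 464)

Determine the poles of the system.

The poles are the roots of the denominator s^4 - 4s^3 + 13s^2 + 64s - 464 = 0.
Trying s = -4: the polynomial evaluates to 0, so (s + 4) is a factor.
Dividing out leaves s^3 - 8s^2 + 45s - 116 = 0.
This factors further as (s^2 - 4s + 29)(s - 4) = 0.

s = 2 ± 5j, -4, 4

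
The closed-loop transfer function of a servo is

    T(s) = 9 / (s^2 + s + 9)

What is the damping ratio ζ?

Compare the denominator to the standard form s^2 + 2ζωₙs + ωₙ².
ωₙ² = 9, so ωₙ = 3 rad/s.
2ζωₙ = 1, so ζ = 1/(2·3) ≈ 0.1667.
With ζ = 0.1667 the response is underdamped.

ζ ≈ 0.1667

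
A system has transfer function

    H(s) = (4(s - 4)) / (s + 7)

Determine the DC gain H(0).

At s = 0 each factor (s + a) contributes a and each (s^2 + bs + c) contributes c.
H(0) = 4·(-4) / ((7)) = -16/7 = -16/7.

H(0) = -16/7 ≈ -2.286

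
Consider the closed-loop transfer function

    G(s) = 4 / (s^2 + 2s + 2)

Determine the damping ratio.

ζ ≈ 0.7071

Compare the denominator to the standard form s^2 + 2ζωₙs + ωₙ².
ωₙ² = 2, so ωₙ = √2 ≈ 1.414 rad/s.
2ζωₙ = 2, so ζ = 2/(2·√2) ≈ 0.7071.
With ζ = 0.7071 the response is underdamped.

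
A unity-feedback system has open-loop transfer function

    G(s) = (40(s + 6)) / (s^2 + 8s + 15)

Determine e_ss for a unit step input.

e_ss = 0.05882

G(s) has no poles at the origin.
This is a Type 0 system. Kp = lim_{s→0} G(s) = 240/15 = 16.
e_ss = 1/(1 + Kp) = 1/(1 + 16) = 1/17 ≈ 0.05882.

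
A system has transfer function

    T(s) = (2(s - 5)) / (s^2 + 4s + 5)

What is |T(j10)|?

Substitute s = j10: numerator = -10 + j20, denominator = -95 + j40.
|T(j10)| = |-10 + j20| / |-95 + j40| = 22.361 / 103.08 ≈ 0.2169.

|T(j10)| ≈ 0.2169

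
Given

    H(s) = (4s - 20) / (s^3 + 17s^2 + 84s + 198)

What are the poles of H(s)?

s = -3 + 3j, -3 - 3j, -11

The poles are the roots of the denominator s^3 + 17s^2 + 84s + 198 = 0.
Trying s = -11: the polynomial evaluates to 0, so (s + 11) is a factor.
Dividing out leaves s^2 + 6s + 18 = 0.
The quadratic formula then gives s = -3 ± 3j.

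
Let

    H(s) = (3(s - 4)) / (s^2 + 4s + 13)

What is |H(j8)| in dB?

Substitute s = j8: numerator = -12 + j24, denominator = -51 + j32.
|H(j8)| = |-12 + j24| / |-51 + j32| = 26.833 / 60.208 ≈ 0.4457.
In decibels: 20·log₁₀(0.4457) ≈ -7.02 dB.

|H(j8)|_dB ≈ -7.02 dB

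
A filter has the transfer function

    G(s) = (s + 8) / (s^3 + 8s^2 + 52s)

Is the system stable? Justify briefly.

The denominator s^3 + 8s^2 + 52s factors as s(s^2 + 8s + 52), giving poles at s = 0, -4 ± 6j.
Since the simple pole(s) at s = 0 lie on the jω-axis with none in the right half-plane, the system is marginally stable.

marginally stable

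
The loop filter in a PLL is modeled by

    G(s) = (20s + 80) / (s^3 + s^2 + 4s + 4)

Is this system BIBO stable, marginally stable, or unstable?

marginally stable

The denominator s^3 + s^2 + 4s + 4 factors as (s^2 + 4)(s + 1), giving poles at s = 2j, -2j, -1.
Since the simple pole(s) at s = ±2j lie on the jω-axis with none in the right half-plane, the system is marginally stable.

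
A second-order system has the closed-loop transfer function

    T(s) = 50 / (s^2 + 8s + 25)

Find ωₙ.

ωₙ = 5 rad/s

Compare the denominator to the standard form s^2 + 2ζωₙs + ωₙ².
ωₙ² = 25, so ωₙ = 5 rad/s.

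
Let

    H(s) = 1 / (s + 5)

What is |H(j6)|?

|H(j6)| ≈ 0.1280

Substitute s = j6: numerator = 1, denominator = 5 + j6.
|H(j6)| = |1| / |5 + j6| = 1 / 7.8102 ≈ 0.1280.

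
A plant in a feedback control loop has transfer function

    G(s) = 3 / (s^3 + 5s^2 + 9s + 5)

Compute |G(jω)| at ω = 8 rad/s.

|G(j8)| ≈ 0.005544

Substitute s = j8: numerator = 3, denominator = -315 - j440.
|G(j8)| = |3| / |-315 - j440| = 3 / 541.13 ≈ 0.005544.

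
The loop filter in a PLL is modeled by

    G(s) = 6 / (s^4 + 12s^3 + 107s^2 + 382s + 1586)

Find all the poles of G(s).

The poles are the roots of the denominator s^4 + 12s^3 + 107s^2 + 382s + 1586 = 0.
No real roots exist; factor into two real quadratics: (s^2 + 10s + 61)(s^2 + 2s + 26) = 0.
Each quadratic gives a conjugate pair via the quadratic formula.

s = -5 + 6j, -5 - 6j, -1 + 5j, -1 - 5j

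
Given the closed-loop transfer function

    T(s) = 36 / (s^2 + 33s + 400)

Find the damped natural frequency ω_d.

Comparing s^2 + 33s + 400 to s^2 + 2ζωₙs + ωₙ²: ωₙ = 20 rad/s and ζ = 33/(2·20) = 0.825.
ζωₙ = 33/2 = 16.5, so ω_d = ωₙ√(1−ζ²) = √(ωₙ² − (ζωₙ)²) = √(400 − 16.5²) = √127.75 ≈ 11.30 rad/s.

ω_d ≈ 11.30 rad/s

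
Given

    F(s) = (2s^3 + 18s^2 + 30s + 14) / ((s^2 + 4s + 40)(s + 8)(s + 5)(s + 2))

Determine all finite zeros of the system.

Set the numerator to zero: 2s^3 + 18s^2 + 30s + 14 = 0, i.e. 2·(s^3 + 9s^2 + 15s + 7) = 0.
Factoring: (s + 7)(s + 1)^2 = 0.

s = -7, -1, -1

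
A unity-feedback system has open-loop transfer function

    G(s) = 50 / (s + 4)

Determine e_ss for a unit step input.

e_ss = 0.07407

G(s) has no poles at the origin.
This is a Type 0 system. Kp = lim_{s→0} G(s) = 50/4 = 25/2.
e_ss = 1/(1 + Kp) = 1/(1 + 25/2) = 2/27 ≈ 0.07407.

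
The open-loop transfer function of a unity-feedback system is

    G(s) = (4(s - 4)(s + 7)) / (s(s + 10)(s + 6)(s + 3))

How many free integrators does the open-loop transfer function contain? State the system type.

The denominator has 1 factor of s at the origin (free integrator), so this is a Type 1 system.

Type 1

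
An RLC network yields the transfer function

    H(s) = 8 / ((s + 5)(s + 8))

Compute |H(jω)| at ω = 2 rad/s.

|H(j2)| ≈ 0.1802

Substitute s = j2: numerator = 8, denominator = 36 + j26.
|H(j2)| = |8| / |36 + j26| = 8 / 44.407 ≈ 0.1802.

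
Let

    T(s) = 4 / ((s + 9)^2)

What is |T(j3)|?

Substitute s = j3: numerator = 4, denominator = 72 + j54.
|T(j3)| = |4| / |72 + j54| = 4 / 90 ≈ 0.04444.

|T(j3)| ≈ 0.04444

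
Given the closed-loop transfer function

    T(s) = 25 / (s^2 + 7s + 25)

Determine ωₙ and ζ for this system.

Compare the denominator to the standard form s^2 + 2ζωₙs + ωₙ².
ωₙ² = 25, so ωₙ = 5 rad/s.
2ζωₙ = 7, so ζ = 7/(2·5) = 0.7.

ωₙ = 5 rad/s, ζ = 0.7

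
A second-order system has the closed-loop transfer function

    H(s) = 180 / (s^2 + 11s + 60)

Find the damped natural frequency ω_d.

ω_d ≈ 5.454 rad/s

Comparing s^2 + 11s + 60 to s^2 + 2ζωₙs + ωₙ²: ωₙ = √60 ≈ 7.746 rad/s and ζ = 11/(2·√60) ≈ 0.7100.
ζωₙ = 11/2 = 5.5, so ω_d = ωₙ√(1−ζ²) = √(ωₙ² − (ζωₙ)²) = √(60 − 5.5²) = √29.75 ≈ 5.454 rad/s.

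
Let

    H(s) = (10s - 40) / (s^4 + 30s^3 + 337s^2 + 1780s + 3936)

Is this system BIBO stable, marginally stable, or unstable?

The denominator s^4 + 30s^3 + 337s^2 + 1780s + 3936 factors as (s + 12)(s^2 + 10s + 41)(s + 8), giving poles at s = -12, -5 ± 4j, -8.
Since all poles lie strictly in the left half-plane, the system is stable.

stable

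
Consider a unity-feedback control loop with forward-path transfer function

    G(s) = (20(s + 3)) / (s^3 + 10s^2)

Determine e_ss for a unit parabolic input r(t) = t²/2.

G(s) has 2 poles at the origin.
This is a Type 2 system. Ka = lim_{s→0} s^2·G(s) = 60/10 = 6.
e_ss = 1/Ka = 1/(6) = 1/6 ≈ 0.1667.

e_ss = 0.1667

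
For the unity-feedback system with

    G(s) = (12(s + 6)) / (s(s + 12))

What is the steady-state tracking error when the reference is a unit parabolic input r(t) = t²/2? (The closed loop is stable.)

G(s) has one pole at the origin.
This is a Type 1 system; Ka = lim_{s→0} s^2·G(s) = 0, so the steady-state error for a parabola input is infinite.

e_ss = ∞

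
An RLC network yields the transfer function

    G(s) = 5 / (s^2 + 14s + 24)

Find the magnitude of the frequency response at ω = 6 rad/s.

|G(j6)| ≈ 0.05893

Substitute s = j6: numerator = 5, denominator = -12 + j84.
|G(j6)| = |5| / |-12 + j84| = 5 / 84.853 ≈ 0.05893.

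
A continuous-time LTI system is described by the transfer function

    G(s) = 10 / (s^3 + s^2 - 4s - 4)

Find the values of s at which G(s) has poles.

s = 2, -1, -2

The poles are the roots of the denominator s^3 + s^2 - 4s - 4 = 0.
Trying s = 2: the polynomial evaluates to 0, so (s - 2) is a factor.
Dividing out leaves s^2 + 3s + 2 = 0.
Factoring the quadratic: (s + 1)(s + 2) = 0.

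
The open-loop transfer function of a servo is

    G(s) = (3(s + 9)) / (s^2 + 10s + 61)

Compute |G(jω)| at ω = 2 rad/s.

|G(j2)| ≈ 0.4579

Substitute s = j2: numerator = 27 + j6, denominator = 57 + j20.
|G(j2)| = |27 + j6| / |57 + j20| = 27.659 / 60.407 ≈ 0.4579.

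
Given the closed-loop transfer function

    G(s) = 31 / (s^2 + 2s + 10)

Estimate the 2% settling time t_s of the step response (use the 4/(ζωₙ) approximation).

Comparing s^2 + 2s + 10 to s^2 + 2ζωₙs + ωₙ²: ωₙ = √10 ≈ 3.162 rad/s and ζ = 2/(2·√10) ≈ 0.3162.
ζωₙ = 2/2 = 1, so t_s ≈ 4/(ζωₙ) = 4/1 = 4 s.

t_s ≈ 4 s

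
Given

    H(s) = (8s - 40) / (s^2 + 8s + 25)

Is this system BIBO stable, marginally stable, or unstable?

The denominator s^2 + 8s + 25 factors as (s^2 + 8s + 25), giving poles at s = -4 ± 3j.
Since all poles lie strictly in the left half-plane, the system is stable.

stable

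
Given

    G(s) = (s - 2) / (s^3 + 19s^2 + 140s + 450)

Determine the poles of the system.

s = -5 + 5j, -5 - 5j, -9

The poles are the roots of the denominator s^3 + 19s^2 + 140s + 450 = 0.
Trying s = -9: the polynomial evaluates to 0, so (s + 9) is a factor.
Dividing out leaves s^2 + 10s + 50 = 0.
The quadratic formula then gives s = -5 ± 5j.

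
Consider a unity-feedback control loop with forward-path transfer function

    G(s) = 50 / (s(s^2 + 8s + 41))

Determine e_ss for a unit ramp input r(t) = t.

e_ss = 0.8200

G(s) has one pole at the origin.
This is a Type 1 system. Kv = lim_{s→0} s·G(s) = 50/41.
e_ss = 1/Kv = 1/(50/41) = 41/50 ≈ 0.8200.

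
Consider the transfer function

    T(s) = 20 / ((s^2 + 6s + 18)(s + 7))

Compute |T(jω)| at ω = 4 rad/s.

Substitute s = j4: numerator = 20, denominator = -82 + j176.
|T(j4)| = |20| / |-82 + j176| = 20 / 194.16 ≈ 0.1030.

|T(j4)| ≈ 0.1030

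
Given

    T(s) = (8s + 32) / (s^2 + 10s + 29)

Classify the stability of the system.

The denominator s^2 + 10s + 29 factors as (s^2 + 10s + 29), giving poles at s = -5 ± 2j.
Since all poles lie strictly in the left half-plane, the system is stable.

stable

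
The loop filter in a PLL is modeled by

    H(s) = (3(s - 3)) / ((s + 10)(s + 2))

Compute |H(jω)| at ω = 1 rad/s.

Substitute s = j1: numerator = -9 + j3, denominator = 19 + j12.
|H(j1)| = |-9 + j3| / |19 + j12| = 9.4868 / 22.472 ≈ 0.4222.

|H(j1)| ≈ 0.4222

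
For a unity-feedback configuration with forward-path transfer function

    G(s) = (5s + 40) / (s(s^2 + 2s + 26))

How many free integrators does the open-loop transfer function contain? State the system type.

Type 1

The denominator has 1 factor of s at the origin (free integrator), so this is a Type 1 system.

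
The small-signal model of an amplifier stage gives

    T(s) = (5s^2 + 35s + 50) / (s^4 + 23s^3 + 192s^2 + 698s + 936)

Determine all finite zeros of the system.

s = -2, -5

Set the numerator to zero: 5s^2 + 35s + 50 = 0, i.e. 5·(s^2 + 7s + 10) = 0.
Factoring: (s + 2)(s + 5) = 0.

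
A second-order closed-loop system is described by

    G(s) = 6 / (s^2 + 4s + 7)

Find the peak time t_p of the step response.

t_p ≈ 1.814 s

Comparing s^2 + 4s + 7 to s^2 + 2ζωₙs + ωₙ²: ωₙ = √7 ≈ 2.646 rad/s and ζ = 4/(2·√7) ≈ 0.7559.
ζωₙ = 4/2 = 2, so ω_d = ωₙ√(1−ζ²) = √(ωₙ² − (ζωₙ)²) = √(7 − 2²) = √3 ≈ 1.732 rad/s.
t_p = π/ω_d = π/1.732 ≈ 1.814 s.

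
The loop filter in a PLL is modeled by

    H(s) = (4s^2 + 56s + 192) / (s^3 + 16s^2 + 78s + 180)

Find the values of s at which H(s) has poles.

s = -3 ± 3j, -10

The poles are the roots of the denominator s^3 + 16s^2 + 78s + 180 = 0.
Trying s = -10: the polynomial evaluates to 0, so (s + 10) is a factor.
Dividing out leaves s^2 + 6s + 18 = 0.
The quadratic formula then gives s = -3 ± 3j.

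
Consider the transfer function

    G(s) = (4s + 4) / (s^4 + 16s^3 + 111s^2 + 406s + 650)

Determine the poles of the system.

The poles are the roots of the denominator s^4 + 16s^3 + 111s^2 + 406s + 650 = 0.
No real roots exist; factor into two real quadratics: (s^2 + 6s + 25)(s^2 + 10s + 26) = 0.
Each quadratic gives a conjugate pair via the quadratic formula.

s = -3 + 4j, -3 - 4j, -5 + j, -5 - j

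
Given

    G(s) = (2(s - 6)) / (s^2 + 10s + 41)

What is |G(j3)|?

|G(j3)| ≈ 0.3059

Substitute s = j3: numerator = -12 + j6, denominator = 32 + j30.
|G(j3)| = |-12 + j6| / |32 + j30| = 13.416 / 43.863 ≈ 0.3059.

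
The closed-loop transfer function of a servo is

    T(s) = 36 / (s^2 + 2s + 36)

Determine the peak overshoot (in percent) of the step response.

%OS ≈ 58.8%

Comparing s^2 + 2s + 36 to s^2 + 2ζωₙs + ωₙ²: ωₙ = 6 rad/s and ζ = 2/(2·6) ≈ 0.1667.
%OS = 100·exp(−πζ/√(1−ζ²)) = 100·exp(−π·0.1667/√(1−0.1667²)) ≈ 58.8%.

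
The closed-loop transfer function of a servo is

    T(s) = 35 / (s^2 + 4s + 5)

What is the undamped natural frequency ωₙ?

Compare the denominator to the standard form s^2 + 2ζωₙs + ωₙ².
ωₙ² = 5, so ωₙ = √5 ≈ 2.236 rad/s.

ωₙ ≈ 2.236 rad/s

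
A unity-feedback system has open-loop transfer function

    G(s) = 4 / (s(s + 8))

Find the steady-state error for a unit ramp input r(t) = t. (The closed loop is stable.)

e_ss = 2

G(s) has one pole at the origin.
This is a Type 1 system. Kv = lim_{s→0} s·G(s) = 4/8 = 1/2.
e_ss = 1/Kv = 1/(1/2) = 2.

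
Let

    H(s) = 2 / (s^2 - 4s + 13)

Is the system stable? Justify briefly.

The poles can be read from the denominator factors: s = 2 + 3j, 2 - 3j.
Since the pole(s) at s = 2 + 3j, 2 - 3j lie in the right half-plane, the system is unstable.

unstable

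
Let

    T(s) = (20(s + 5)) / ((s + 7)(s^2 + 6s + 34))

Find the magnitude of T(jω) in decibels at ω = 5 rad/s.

|T(j5)|_dB ≈ -5.60 dB

Substitute s = j5: numerator = 100 + j100, denominator = -87 + j255.
|T(j5)| = |100 + j100| / |-87 + j255| = 141.42 / 269.43 ≈ 0.5249.
In decibels: 20·log₁₀(0.5249) ≈ -5.60 dB.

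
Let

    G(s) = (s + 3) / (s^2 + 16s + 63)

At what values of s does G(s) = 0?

s = -3

Set the numerator to zero: s + 3 = 0.
So s = -3.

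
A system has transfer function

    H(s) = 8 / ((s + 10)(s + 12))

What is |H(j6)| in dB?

Substitute s = j6: numerator = 8, denominator = 84 + j132.
|H(j6)| = |8| / |84 + j132| = 8 / 156.46 ≈ 0.05113.
In decibels: 20·log₁₀(0.05113) ≈ -25.8 dB.

|H(j6)|_dB ≈ -25.8 dB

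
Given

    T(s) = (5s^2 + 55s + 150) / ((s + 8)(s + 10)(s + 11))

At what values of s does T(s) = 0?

Set the numerator to zero: 5s^2 + 55s + 150 = 0, i.e. 5·(s^2 + 11s + 30) = 0.
Factoring: (s + 6)(s + 5) = 0.

s = -6, -5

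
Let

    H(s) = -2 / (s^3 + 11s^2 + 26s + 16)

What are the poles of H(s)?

s = -1, -2, -8

The poles are the roots of the denominator s^3 + 11s^2 + 26s + 16 = 0.
Trying s = -1: the polynomial evaluates to 0, so (s + 1) is a factor.
Dividing out leaves s^2 + 10s + 16 = 0.
Factoring the quadratic: (s + 2)(s + 8) = 0.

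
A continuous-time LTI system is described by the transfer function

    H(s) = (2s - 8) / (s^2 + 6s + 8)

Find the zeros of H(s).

Set the numerator to zero: 2s - 8 = 0, i.e. 2·(s - 4) = 0.
So s = 4.

s = 4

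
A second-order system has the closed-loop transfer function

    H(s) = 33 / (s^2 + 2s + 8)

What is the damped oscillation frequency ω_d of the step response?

ω_d ≈ 2.646 rad/s

Comparing s^2 + 2s + 8 to s^2 + 2ζωₙs + ωₙ²: ωₙ = √8 ≈ 2.828 rad/s and ζ = 2/(2·√8) ≈ 0.3536.
ζωₙ = 2/2 = 1, so ω_d = ωₙ√(1−ζ²) = √(ωₙ² − (ζωₙ)²) = √(8 − 1²) = √7 ≈ 2.646 rad/s.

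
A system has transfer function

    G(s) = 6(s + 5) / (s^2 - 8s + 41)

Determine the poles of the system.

s = 4 + 5j, 4 - 5j

The poles are the roots of the denominator s^2 - 8s + 41 = 0.
Using the quadratic formula: s = (8 ± √(-100))/2 = 4 ± 5j.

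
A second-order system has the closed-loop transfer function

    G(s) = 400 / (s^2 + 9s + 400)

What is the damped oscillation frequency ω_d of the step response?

ω_d ≈ 19.49 rad/s

Comparing s^2 + 9s + 400 to s^2 + 2ζωₙs + ωₙ²: ωₙ = 20 rad/s and ζ = 9/(2·20) = 0.225.
ζωₙ = 9/2 = 4.5, so ω_d = ωₙ√(1−ζ²) = √(ωₙ² − (ζωₙ)²) = √(400 − 4.5²) = √379.75 ≈ 19.49 rad/s.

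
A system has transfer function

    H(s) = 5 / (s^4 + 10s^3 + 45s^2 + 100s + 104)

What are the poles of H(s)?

s = -3 + 2j, -3 - 2j, -2 + 2j, -2 - 2j

The poles are the roots of the denominator s^4 + 10s^3 + 45s^2 + 100s + 104 = 0.
No real roots exist; factor into two real quadratics: (s^2 + 6s + 13)(s^2 + 4s + 8) = 0.
Each quadratic gives a conjugate pair via the quadratic formula.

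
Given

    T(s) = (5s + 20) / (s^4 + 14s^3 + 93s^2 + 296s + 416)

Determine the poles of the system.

The poles are the roots of the denominator s^4 + 14s^3 + 93s^2 + 296s + 416 = 0.
No real roots exist; factor into two real quadratics: (s^2 + 8s + 32)(s^2 + 6s + 13) = 0.
Each quadratic gives a conjugate pair via the quadratic formula.

s = -4 + 4j, -4 - 4j, -3 + 2j, -3 - 2j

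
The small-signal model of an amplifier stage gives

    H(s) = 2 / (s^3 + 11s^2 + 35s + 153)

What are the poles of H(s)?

The poles are the roots of the denominator s^3 + 11s^2 + 35s + 153 = 0.
Trying s = -9: the polynomial evaluates to 0, so (s + 9) is a factor.
Dividing out leaves s^2 + 2s + 17 = 0.
The quadratic formula then gives s = -1 ± 4j.

s = -1 + 4j, -1 - 4j, -9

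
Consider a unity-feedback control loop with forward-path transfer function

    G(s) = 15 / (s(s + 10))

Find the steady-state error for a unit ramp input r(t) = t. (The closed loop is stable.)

e_ss = 0.6667

G(s) has one pole at the origin.
This is a Type 1 system. Kv = lim_{s→0} s·G(s) = 15/10 = 3/2.
e_ss = 1/Kv = 1/(3/2) = 2/3 ≈ 0.6667.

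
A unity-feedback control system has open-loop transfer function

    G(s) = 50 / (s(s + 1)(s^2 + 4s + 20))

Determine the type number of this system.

Type 1

The denominator has 1 factor of s at the origin (free integrator), so this is a Type 1 system.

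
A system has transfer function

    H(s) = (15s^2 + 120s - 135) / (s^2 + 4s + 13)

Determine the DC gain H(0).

H(0) = -135/13 ≈ -10.38

Set s = 0: H(0) = (-135) / (13) = -135/13.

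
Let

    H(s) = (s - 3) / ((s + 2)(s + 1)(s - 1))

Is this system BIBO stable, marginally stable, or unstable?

The poles can be read from the denominator factors: s = -2, -1, 1.
Since the pole(s) at s = 1 lie in the right half-plane, the system is unstable.

unstable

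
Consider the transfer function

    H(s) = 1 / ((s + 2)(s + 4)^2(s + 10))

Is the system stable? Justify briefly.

The poles can be read from the denominator factors: s = -2, -4, -4, -10.
Since all poles lie strictly in the left half-plane, the system is stable.

stable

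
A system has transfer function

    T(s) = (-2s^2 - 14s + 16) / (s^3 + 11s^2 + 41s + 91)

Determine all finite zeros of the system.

s = 1, -8

Set the numerator to zero: -2s^2 - 14s + 16 = 0, i.e. -2·(s^2 + 7s - 8) = 0.
Factoring: (s - 1)(s + 8) = 0.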